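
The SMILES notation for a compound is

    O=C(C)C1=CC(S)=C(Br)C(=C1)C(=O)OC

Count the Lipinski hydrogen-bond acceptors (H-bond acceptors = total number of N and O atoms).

3

N atoms: 0; O atoms: 3.
Lipinski HBA = 0 + 3 = 3.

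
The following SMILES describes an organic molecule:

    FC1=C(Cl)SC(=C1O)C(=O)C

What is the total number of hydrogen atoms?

Walk through each heavy atom and fill implicit hydrogens from standard valence (C 4, N 3, O 2, S 2, halogen 1):
  atom 1: F (halogen, monovalent) → 0 H
  atom 2: C, bond orders sum to 4 (valence 4) → 0 H
  atom 3: C, bond orders sum to 4 (valence 4) → 0 H
  atom 4: Cl (halogen, monovalent) → 0 H
  atom 5: S, bond orders sum to 2 (valence 2) → 0 H
  atom 6: C, bond orders sum to 4 (valence 4) → 0 H
  atom 7: C, bond orders sum to 4 (valence 4) → 0 H
  atom 8: O, bond orders sum to 1 (valence 2) → 1 H
  atom 9: C, bond orders sum to 4 (valence 4) → 0 H
  atom 10: O, bond orders sum to 2 (valence 2) → 0 H
  atom 11: C, bond orders sum to 1 (valence 4) → 3 H
Total hydrogens: 4.

4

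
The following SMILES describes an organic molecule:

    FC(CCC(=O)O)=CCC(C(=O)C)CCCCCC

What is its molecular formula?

Walk through each heavy atom and fill implicit hydrogens from standard valence (C 4, N 3, O 2, S 2, halogen 1):
  atom 1: F (halogen, monovalent) → 0 H
  atom 2: C, bond orders sum to 4 (valence 4) → 0 H
  atom 3: C, bond orders sum to 2 (valence 4) → 2 H
  atom 4: C, bond orders sum to 2 (valence 4) → 2 H
  atom 5: C, bond orders sum to 4 (valence 4) → 0 H
  atom 6: O, bond orders sum to 2 (valence 2) → 0 H
  atom 7: O, bond orders sum to 1 (valence 2) → 1 H
  atom 8: C, bond orders sum to 3 (valence 4) → 1 H
  atom 9: C, bond orders sum to 2 (valence 4) → 2 H
  atom 10: C, bond orders sum to 3 (valence 4) → 1 H
  atom 11: C, bond orders sum to 4 (valence 4) → 0 H
  atom 12: O, bond orders sum to 2 (valence 2) → 0 H
  atom 13: C, bond orders sum to 1 (valence 4) → 3 H
  atom 14: C, bond orders sum to 2 (valence 4) → 2 H
  atom 15: C, bond orders sum to 2 (valence 4) → 2 H
  atom 16: C, bond orders sum to 2 (valence 4) → 2 H
  atom 17: C, bond orders sum to 2 (valence 4) → 2 H
  atom 18: C, bond orders sum to 2 (valence 4) → 2 H
  atom 19: C, bond orders sum to 1 (valence 4) → 3 H
Totals → C:15, H:25, F:1, O:3.

C15H25FO3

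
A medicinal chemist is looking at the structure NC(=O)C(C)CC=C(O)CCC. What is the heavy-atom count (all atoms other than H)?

12

Every atom symbol written in the SMILES (organic subset) is one heavy atom; implicit H are not written.
Heavy atoms by element → C:9, N:1, O:2.
Total: 12.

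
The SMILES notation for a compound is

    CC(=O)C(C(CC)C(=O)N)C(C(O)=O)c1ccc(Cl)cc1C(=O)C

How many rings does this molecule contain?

In SMILES, each pair of matching ring-closure digits denotes one ring-closing bond; the number of such bonds equals the number of independent rings.
Ring-closure bonds here: 1.

1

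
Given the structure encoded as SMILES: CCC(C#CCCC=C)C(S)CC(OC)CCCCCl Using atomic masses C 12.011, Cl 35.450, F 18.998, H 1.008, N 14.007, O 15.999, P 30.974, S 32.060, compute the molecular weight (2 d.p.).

First, the molecular formula is C17H29ClOS (counting implicit H from valence).
  C: 17 × 12.011 = 204.187
  Cl: 1 × 35.450 = 35.450
  H: 29 × 1.008 = 29.232
  O: 1 × 15.999 = 15.999
  S: 1 × 32.060 = 32.060
Sum: 17×12.011 + 1×35.450 + 29×1.008 + 1×15.999 + 1×32.060 = 316.928 → 316.93 g/mol.

316.93 g/mol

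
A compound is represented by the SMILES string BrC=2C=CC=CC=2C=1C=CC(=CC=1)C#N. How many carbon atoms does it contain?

Count every carbon token in the SMILES (each C, including those in ring-closure positions and inside branches).
Carbon count: 13.

13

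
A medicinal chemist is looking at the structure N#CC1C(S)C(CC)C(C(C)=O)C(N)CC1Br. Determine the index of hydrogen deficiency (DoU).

Degree of unsaturation = (number of rings) + (number of π bonds).
Ring closures in the SMILES: 1.
π bonds: 1 double bond (each 1 DoU), 1 triple bond (each 2 DoU) → 3 DoU from unsaturation.
Total DoU = 1 + 3 = 4.

4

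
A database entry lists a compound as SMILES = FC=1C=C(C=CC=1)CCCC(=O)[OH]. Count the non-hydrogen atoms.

Every atom symbol written in the SMILES (organic subset) is one heavy atom; implicit H are not written.
Heavy atoms by element → C:10, F:1, O:2.
Total: 13.

13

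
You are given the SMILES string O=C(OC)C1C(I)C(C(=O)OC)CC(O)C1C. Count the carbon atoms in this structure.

Count every carbon token in the SMILES (each C, including those in ring-closure positions and inside branches).
Carbon count: 11.

11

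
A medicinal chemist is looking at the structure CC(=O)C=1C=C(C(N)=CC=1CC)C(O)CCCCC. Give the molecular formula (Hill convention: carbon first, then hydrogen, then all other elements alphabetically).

C16H25NO2

Walk through each heavy atom and fill implicit hydrogens from standard valence (C 4, N 3, O 2, S 2, halogen 1):
  atom 1: C, bond orders sum to 1 (valence 4) → 3 H
  atom 2: C, bond orders sum to 4 (valence 4) → 0 H
  atom 3: O, bond orders sum to 2 (valence 2) → 0 H
  atom 4: C, bond orders sum to 4 (valence 4) → 0 H
  atom 5: C, bond orders sum to 3 (valence 4) → 1 H
  atom 6: C, bond orders sum to 4 (valence 4) → 0 H
  atom 7: C, bond orders sum to 4 (valence 4) → 0 H
  atom 8: N, bond orders sum to 1 (valence 3) → 2 H
  atom 9: C, bond orders sum to 3 (valence 4) → 1 H
  atom 10: C, bond orders sum to 4 (valence 4) → 0 H
  atom 11: C, bond orders sum to 2 (valence 4) → 2 H
  atom 12: C, bond orders sum to 1 (valence 4) → 3 H
  atom 13: C, bond orders sum to 3 (valence 4) → 1 H
  atom 14: O, bond orders sum to 1 (valence 2) → 1 H
  atom 15: C, bond orders sum to 2 (valence 4) → 2 H
  atom 16: C, bond orders sum to 2 (valence 4) → 2 H
  atom 17: C, bond orders sum to 2 (valence 4) → 2 H
  atom 18: C, bond orders sum to 2 (valence 4) → 2 H
  atom 19: C, bond orders sum to 1 (valence 4) → 3 H
Totals → C:16, H:25, N:1, O:2.
In Hill order: C16H25NO2.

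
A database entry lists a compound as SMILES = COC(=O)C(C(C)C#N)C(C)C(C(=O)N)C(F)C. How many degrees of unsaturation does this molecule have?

4

Molecular formula: C12H19FN2O3.
DoU = (2C + 2 + N − H − X) / 2, where X is the halogen count and O/S are ignored.
    = (2·12 + 2 + 2 − 19 − 1) / 2 = 8 / 2 = 4.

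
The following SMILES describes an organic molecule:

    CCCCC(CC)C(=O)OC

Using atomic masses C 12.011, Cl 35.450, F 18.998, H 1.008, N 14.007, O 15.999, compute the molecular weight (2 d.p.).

First, the molecular formula is C9H18O2 (counting implicit H from valence).
  C: 9 × 12.011 = 108.099
  H: 18 × 1.008 = 18.144
  O: 2 × 15.999 = 31.998
Sum: 9×12.011 + 18×1.008 + 2×15.999 = 158.241 → 158.24 g/mol.

158.24 g/mol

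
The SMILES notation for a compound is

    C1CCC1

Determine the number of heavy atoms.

Every atom symbol written in the SMILES (organic subset) is one heavy atom; implicit H are not written.
Heavy atoms by element → C:4.
Total: 4.

4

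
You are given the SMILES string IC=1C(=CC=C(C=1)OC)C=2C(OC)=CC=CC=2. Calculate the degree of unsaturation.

Degree of unsaturation = (number of rings) + (number of π bonds).
Ring closures in the SMILES: 2.
π bonds: 6 double bonds (each 1 DoU) → 6 DoU from unsaturation.
Total DoU = 2 + 6 = 8.

8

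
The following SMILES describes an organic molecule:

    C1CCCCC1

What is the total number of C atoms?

Count every carbon token in the SMILES (each C, including those in ring-closure positions and inside branches).
Carbon count: 6.

6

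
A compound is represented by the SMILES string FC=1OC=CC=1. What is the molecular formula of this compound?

Walk through each heavy atom and fill implicit hydrogens from standard valence (C 4, N 3, O 2, S 2, halogen 1):
  atom 1: F (halogen, monovalent) → 0 H
  atom 2: C, bond orders sum to 4 (valence 4) → 0 H
  atom 3: O, bond orders sum to 2 (valence 2) → 0 H
  atom 4: C, bond orders sum to 3 (valence 4) → 1 H
  atom 5: C, bond orders sum to 3 (valence 4) → 1 H
  atom 6: C, bond orders sum to 3 (valence 4) → 1 H
Totals → C:4, H:3, F:1, O:1.

C4H3FO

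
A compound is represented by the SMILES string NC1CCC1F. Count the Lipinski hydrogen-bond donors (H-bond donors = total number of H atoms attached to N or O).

2

Donors: find every N or O and count the H atoms it carries.
  atom 1 (N): bond orders sum to 1 → 2 H
Lipinski HBD = 2.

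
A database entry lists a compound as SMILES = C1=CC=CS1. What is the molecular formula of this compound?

C4H4S

Walk through each heavy atom and fill implicit hydrogens from standard valence (C 4, N 3, O 2, S 2, halogen 1):
  atom 1: C, bond orders sum to 3 (valence 4) → 1 H
  atom 2: C, bond orders sum to 3 (valence 4) → 1 H
  atom 3: C, bond orders sum to 3 (valence 4) → 1 H
  atom 4: C, bond orders sum to 3 (valence 4) → 1 H
  atom 5: S, bond orders sum to 2 (valence 2) → 0 H
Totals → C:4, H:4, S:1.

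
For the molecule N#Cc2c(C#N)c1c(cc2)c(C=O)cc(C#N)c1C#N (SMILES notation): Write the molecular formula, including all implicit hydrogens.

Walk through each heavy atom and fill implicit hydrogens from standard valence (C 4, N 3, O 2, S 2, halogen 1); for lowercase aromatic atoms, an aromatic c carries 1 H when it has two neighbours and 0 H with three, and aromatic n carries 0 H:
  atom 1: N, bond orders sum to 3 (valence 3) → 0 H
  atom 2: C, bond orders sum to 4 (valence 4) → 0 H
  atom 3: aromatic c, 3 neighbours → 0 H
  atom 4: aromatic c, 3 neighbours → 0 H
  atom 5: C, bond orders sum to 4 (valence 4) → 0 H
  atom 6: N, bond orders sum to 3 (valence 3) → 0 H
  atom 7: aromatic c, 3 neighbours → 0 H
  atom 8: aromatic c, 3 neighbours → 0 H
  atom 9: aromatic c, 2 neighbours → 1 H
  atom 10: aromatic c, 2 neighbours → 1 H
  atom 11: aromatic c, 3 neighbours → 0 H
  atom 12: C, bond orders sum to 3 (valence 4) → 1 H
  atom 13: O, bond orders sum to 2 (valence 2) → 0 H
  atom 14: aromatic c, 2 neighbours → 1 H
  atom 15: aromatic c, 3 neighbours → 0 H
  atom 16: C, bond orders sum to 4 (valence 4) → 0 H
  atom 17: N, bond orders sum to 3 (valence 3) → 0 H
  atom 18: aromatic c, 3 neighbours → 0 H
  atom 19: C, bond orders sum to 4 (valence 4) → 0 H
  atom 20: N, bond orders sum to 3 (valence 3) → 0 H
Totals → C:15, H:4, N:4, O:1.

C15H4N4O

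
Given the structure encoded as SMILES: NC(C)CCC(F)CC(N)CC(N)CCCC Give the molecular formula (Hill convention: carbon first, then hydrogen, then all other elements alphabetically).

Walk through each heavy atom and fill implicit hydrogens from standard valence (C 4, N 3, O 2, S 2, halogen 1):
  atom 1: N, bond orders sum to 1 (valence 3) → 2 H
  atom 2: C, bond orders sum to 3 (valence 4) → 1 H
  atom 3: C, bond orders sum to 1 (valence 4) → 3 H
  atom 4: C, bond orders sum to 2 (valence 4) → 2 H
  atom 5: C, bond orders sum to 2 (valence 4) → 2 H
  atom 6: C, bond orders sum to 3 (valence 4) → 1 H
  atom 7: F (halogen, monovalent) → 0 H
  atom 8: C, bond orders sum to 2 (valence 4) → 2 H
  atom 9: C, bond orders sum to 3 (valence 4) → 1 H
  atom 10: N, bond orders sum to 1 (valence 3) → 2 H
  atom 11: C, bond orders sum to 2 (valence 4) → 2 H
  atom 12: C, bond orders sum to 3 (valence 4) → 1 H
  atom 13: N, bond orders sum to 1 (valence 3) → 2 H
  atom 14: C, bond orders sum to 2 (valence 4) → 2 H
  atom 15: C, bond orders sum to 2 (valence 4) → 2 H
  atom 16: C, bond orders sum to 2 (valence 4) → 2 H
  atom 17: C, bond orders sum to 1 (valence 4) → 3 H
Totals → C:13, H:30, F:1, N:3.

C13H30FN3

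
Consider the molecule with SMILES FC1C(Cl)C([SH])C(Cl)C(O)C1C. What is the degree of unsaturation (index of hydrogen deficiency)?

1

Molecular formula: C7H11Cl2FOS.
DoU = (2C + 2 + N − H − X) / 2, where X is the halogen count and O/S are ignored.
    = (2·7 + 2 + 0 − 11 − 3) / 2 = 2 / 2 = 1.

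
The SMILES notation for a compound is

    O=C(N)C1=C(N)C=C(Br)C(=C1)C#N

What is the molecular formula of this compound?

C8H6BrN3O

Walk through each heavy atom and fill implicit hydrogens from standard valence (C 4, N 3, O 2, S 2, halogen 1):
  atom 1: O, bond orders sum to 2 (valence 2) → 0 H
  atom 2: C, bond orders sum to 4 (valence 4) → 0 H
  atom 3: N, bond orders sum to 1 (valence 3) → 2 H
  atom 4: C, bond orders sum to 4 (valence 4) → 0 H
  atom 5: C, bond orders sum to 4 (valence 4) → 0 H
  atom 6: N, bond orders sum to 1 (valence 3) → 2 H
  atom 7: C, bond orders sum to 3 (valence 4) → 1 H
  atom 8: C, bond orders sum to 4 (valence 4) → 0 H
  atom 9: Br (halogen, monovalent) → 0 H
  atom 10: C, bond orders sum to 4 (valence 4) → 0 H
  atom 11: C, bond orders sum to 3 (valence 4) → 1 H
  atom 12: C, bond orders sum to 4 (valence 4) → 0 H
  atom 13: N, bond orders sum to 3 (valence 3) → 0 H
Totals → C:8, H:6, Br:1, N:3, O:1.
In Hill order: C8H6BrN3O.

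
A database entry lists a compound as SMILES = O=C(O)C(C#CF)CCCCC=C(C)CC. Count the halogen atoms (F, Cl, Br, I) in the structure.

Halogen atoms appear at heavy-atom position 7 (1×F).
Other groups present: 1 alkene, 1 alkyne, 1 carboxylic acid.
Halogen count: 1.

1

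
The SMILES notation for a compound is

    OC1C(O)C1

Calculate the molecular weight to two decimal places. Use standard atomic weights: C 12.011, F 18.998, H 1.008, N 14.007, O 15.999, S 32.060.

74.08 g/mol

First, the molecular formula is C3H6O2 (counting implicit H from valence).
  C: 3 × 12.011 = 36.033
  H: 6 × 1.008 = 6.048
  O: 2 × 15.999 = 31.998
Sum: 3×12.011 + 6×1.008 + 2×15.999 = 74.079 → 74.08 g/mol.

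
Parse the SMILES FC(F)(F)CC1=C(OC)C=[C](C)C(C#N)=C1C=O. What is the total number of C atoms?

Count every carbon token in the SMILES (each C, including those in ring-closure positions and inside branches).
Carbon count: 12.

12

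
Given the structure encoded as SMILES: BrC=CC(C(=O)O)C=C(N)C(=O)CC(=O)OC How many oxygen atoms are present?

5

Scan the SMILES for O atoms (remember two-letter symbols like Cl and Br are single atoms).
Oxygen count: 5.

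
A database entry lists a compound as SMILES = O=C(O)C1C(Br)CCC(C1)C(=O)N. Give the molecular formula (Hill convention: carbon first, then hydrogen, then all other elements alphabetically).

C8H12BrNO3

Walk through each heavy atom and fill implicit hydrogens from standard valence (C 4, N 3, O 2, S 2, halogen 1):
  atom 1: O, bond orders sum to 2 (valence 2) → 0 H
  atom 2: C, bond orders sum to 4 (valence 4) → 0 H
  atom 3: O, bond orders sum to 1 (valence 2) → 1 H
  atom 4: C, bond orders sum to 3 (valence 4) → 1 H
  atom 5: C, bond orders sum to 3 (valence 4) → 1 H
  atom 6: Br (halogen, monovalent) → 0 H
  atom 7: C, bond orders sum to 2 (valence 4) → 2 H
  atom 8: C, bond orders sum to 2 (valence 4) → 2 H
  atom 9: C, bond orders sum to 3 (valence 4) → 1 H
  atom 10: C, bond orders sum to 2 (valence 4) → 2 H
  atom 11: C, bond orders sum to 4 (valence 4) → 0 H
  atom 12: O, bond orders sum to 2 (valence 2) → 0 H
  atom 13: N, bond orders sum to 1 (valence 3) → 2 H
Totals → C:8, H:12, Br:1, N:1, O:3.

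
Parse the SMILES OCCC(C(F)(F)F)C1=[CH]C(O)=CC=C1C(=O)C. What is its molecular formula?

Walk through each heavy atom and fill implicit hydrogens from standard valence (C 4, N 3, O 2, S 2, halogen 1):
  atom 1: O, bond orders sum to 1 (valence 2) → 1 H
  atom 2: C, bond orders sum to 2 (valence 4) → 2 H
  atom 3: C, bond orders sum to 2 (valence 4) → 2 H
  atom 4: C, bond orders sum to 3 (valence 4) → 1 H
  atom 5: C, bond orders sum to 4 (valence 4) → 0 H
  atom 6: F (halogen, monovalent) → 0 H
  atom 7: F (halogen, monovalent) → 0 H
  atom 8: F (halogen, monovalent) → 0 H
  atom 9: C, bond orders sum to 4 (valence 4) → 0 H
  atom 10: C with explicit H count 1
  atom 11: C, bond orders sum to 4 (valence 4) → 0 H
  atom 12: O, bond orders sum to 1 (valence 2) → 1 H
  atom 13: C, bond orders sum to 3 (valence 4) → 1 H
  atom 14: C, bond orders sum to 3 (valence 4) → 1 H
  atom 15: C, bond orders sum to 4 (valence 4) → 0 H
  atom 16: C, bond orders sum to 4 (valence 4) → 0 H
  atom 17: O, bond orders sum to 2 (valence 2) → 0 H
  atom 18: C, bond orders sum to 1 (valence 4) → 3 H
Totals → C:12, H:13, F:3, O:3.
In Hill order: C12H13F3O3.

C12H13F3O3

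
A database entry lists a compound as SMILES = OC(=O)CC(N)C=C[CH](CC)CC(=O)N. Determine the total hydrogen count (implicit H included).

18

Walk through each heavy atom and fill implicit hydrogens from standard valence (C 4, N 3, O 2, S 2, halogen 1):
  atom 1: O, bond orders sum to 1 (valence 2) → 1 H
  atom 2: C, bond orders sum to 4 (valence 4) → 0 H
  atom 3: O, bond orders sum to 2 (valence 2) → 0 H
  atom 4: C, bond orders sum to 2 (valence 4) → 2 H
  atom 5: C, bond orders sum to 3 (valence 4) → 1 H
  atom 6: N, bond orders sum to 1 (valence 3) → 2 H
  atom 7: C, bond orders sum to 3 (valence 4) → 1 H
  atom 8: C, bond orders sum to 3 (valence 4) → 1 H
  atom 9: C with explicit H count 1
  atom 10: C, bond orders sum to 2 (valence 4) → 2 H
  atom 11: C, bond orders sum to 1 (valence 4) → 3 H
  atom 12: C, bond orders sum to 2 (valence 4) → 2 H
  atom 13: C, bond orders sum to 4 (valence 4) → 0 H
  atom 14: O, bond orders sum to 2 (valence 2) → 0 H
  atom 15: N, bond orders sum to 1 (valence 3) → 2 H
Total hydrogens: 18.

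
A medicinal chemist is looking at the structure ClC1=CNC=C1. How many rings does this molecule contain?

1

In SMILES, each pair of matching ring-closure digits denotes one ring-closing bond; the number of such bonds equals the number of independent rings.
Ring-closure bonds here: 1.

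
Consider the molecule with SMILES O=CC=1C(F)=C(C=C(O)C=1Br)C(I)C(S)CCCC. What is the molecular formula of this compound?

C13H15BrFIO2S

Walk through each heavy atom and fill implicit hydrogens from standard valence (C 4, N 3, O 2, S 2, halogen 1):
  atom 1: O, bond orders sum to 2 (valence 2) → 0 H
  atom 2: C, bond orders sum to 3 (valence 4) → 1 H
  atom 3: C, bond orders sum to 4 (valence 4) → 0 H
  atom 4: C, bond orders sum to 4 (valence 4) → 0 H
  atom 5: F (halogen, monovalent) → 0 H
  atom 6: C, bond orders sum to 4 (valence 4) → 0 H
  atom 7: C, bond orders sum to 3 (valence 4) → 1 H
  atom 8: C, bond orders sum to 4 (valence 4) → 0 H
  atom 9: O, bond orders sum to 1 (valence 2) → 1 H
  atom 10: C, bond orders sum to 4 (valence 4) → 0 H
  atom 11: Br (halogen, monovalent) → 0 H
  atom 12: C, bond orders sum to 3 (valence 4) → 1 H
  atom 13: I (halogen, monovalent) → 0 H
  atom 14: C, bond orders sum to 3 (valence 4) → 1 H
  atom 15: S, bond orders sum to 1 (valence 2) → 1 H
  atom 16: C, bond orders sum to 2 (valence 4) → 2 H
  atom 17: C, bond orders sum to 2 (valence 4) → 2 H
  atom 18: C, bond orders sum to 2 (valence 4) → 2 H
  atom 19: C, bond orders sum to 1 (valence 4) → 3 H
Totals → C:13, H:15, Br:1, F:1, I:1, O:2, S:1.
In Hill order: C13H15BrFIO2S.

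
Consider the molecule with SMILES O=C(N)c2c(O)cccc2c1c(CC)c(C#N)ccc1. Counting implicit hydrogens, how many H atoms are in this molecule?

Walk through each heavy atom and fill implicit hydrogens from standard valence (C 4, N 3, O 2, S 2, halogen 1); for lowercase aromatic atoms, an aromatic c carries 1 H when it has two neighbours and 0 H with three, and aromatic n carries 0 H:
  atom 1: O, bond orders sum to 2 (valence 2) → 0 H
  atom 2: C, bond orders sum to 4 (valence 4) → 0 H
  atom 3: N, bond orders sum to 1 (valence 3) → 2 H
  atom 4: aromatic c, 3 neighbours → 0 H
  atom 5: aromatic c, 3 neighbours → 0 H
  atom 6: O, bond orders sum to 1 (valence 2) → 1 H
  atom 7: aromatic c, 2 neighbours → 1 H
  atom 8: aromatic c, 2 neighbours → 1 H
  atom 9: aromatic c, 2 neighbours → 1 H
  atom 10: aromatic c, 3 neighbours → 0 H
  atom 11: aromatic c, 3 neighbours → 0 H
  atom 12: aromatic c, 3 neighbours → 0 H
  atom 13: C, bond orders sum to 2 (valence 4) → 2 H
  atom 14: C, bond orders sum to 1 (valence 4) → 3 H
  atom 15: aromatic c, 3 neighbours → 0 H
  atom 16: C, bond orders sum to 4 (valence 4) → 0 H
  atom 17: N, bond orders sum to 3 (valence 3) → 0 H
  atom 18: aromatic c, 2 neighbours → 1 H
  atom 19: aromatic c, 2 neighbours → 1 H
  atom 20: aromatic c, 2 neighbours → 1 H
Total hydrogens: 14.

14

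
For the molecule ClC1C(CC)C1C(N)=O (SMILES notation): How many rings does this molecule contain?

1

In SMILES, each pair of matching ring-closure digits denotes one ring-closing bond; the number of such bonds equals the number of independent rings.
Ring-closure bonds here: 1.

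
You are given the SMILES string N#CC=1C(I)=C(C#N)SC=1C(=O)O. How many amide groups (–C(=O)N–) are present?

0

Scan the SMILES for the amide motif — none present.
Groups that are present: 1 carboxylic acid, 2 nitrile.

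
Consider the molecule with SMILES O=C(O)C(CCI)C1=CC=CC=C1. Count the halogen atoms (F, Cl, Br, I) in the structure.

Halogen atoms appear at heavy-atom position 7 (1×I).
Other groups present: 1 carboxylic acid.
Halogen count: 1.

1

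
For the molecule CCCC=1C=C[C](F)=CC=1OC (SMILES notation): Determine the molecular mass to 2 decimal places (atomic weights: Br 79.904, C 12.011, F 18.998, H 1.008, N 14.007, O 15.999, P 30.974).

First, the molecular formula is C10H13FO (counting implicit H from valence).
  C: 10 × 12.011 = 120.110
  F: 1 × 18.998 = 18.998
  H: 13 × 1.008 = 13.104
  O: 1 × 15.999 = 15.999
Sum: 10×12.011 + 1×18.998 + 13×1.008 + 1×15.999 = 168.211 → 168.21 g/mol.

168.21 g/mol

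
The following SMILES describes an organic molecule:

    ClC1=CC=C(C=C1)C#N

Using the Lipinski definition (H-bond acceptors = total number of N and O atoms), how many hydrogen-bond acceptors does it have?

N atoms: 1; O atoms: 0.
Lipinski HBA = 1 + 0 = 1.

1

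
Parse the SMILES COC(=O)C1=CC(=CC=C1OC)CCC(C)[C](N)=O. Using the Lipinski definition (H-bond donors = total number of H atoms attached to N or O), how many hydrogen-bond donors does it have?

2

Donors: find every N or O and count the H atoms it carries.
  atom 2 (O): bond orders sum to 2 → 0 H
  atom 4 (O): bond orders sum to 2 → 0 H
  atom 11 (O): bond orders sum to 2 → 0 H
  atom 18 (N): bond orders sum to 1 → 2 H
  atom 19 (O): bond orders sum to 2 → 0 H
Lipinski HBD = 2.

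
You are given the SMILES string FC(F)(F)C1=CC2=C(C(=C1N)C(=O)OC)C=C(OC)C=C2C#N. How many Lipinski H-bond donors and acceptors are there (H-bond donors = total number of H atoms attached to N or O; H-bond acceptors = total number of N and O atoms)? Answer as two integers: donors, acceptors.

Donors: find every N or O and count the H atoms it carries.
  atom 11 (N): bond orders sum to 1 → 2 H
  atom 13 (O): bond orders sum to 2 → 0 H
  atom 14 (O): bond orders sum to 2 → 0 H
  atom 18 (O): bond orders sum to 2 → 0 H
  atom 23 (N): bond orders sum to 3 → 0 H
Lipinski HBD = 2.
Acceptors: N atoms = 2, O atoms = 3 → HBA = 5.

2, 5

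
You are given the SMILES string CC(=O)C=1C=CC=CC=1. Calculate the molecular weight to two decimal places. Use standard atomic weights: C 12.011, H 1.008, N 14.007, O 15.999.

120.15 g/mol

First, the molecular formula is C8H8O (counting implicit H from valence).
  C: 8 × 12.011 = 96.088
  H: 8 × 1.008 = 8.064
  O: 1 × 15.999 = 15.999
Sum: 8×12.011 + 8×1.008 + 1×15.999 = 120.151 → 120.15 g/mol.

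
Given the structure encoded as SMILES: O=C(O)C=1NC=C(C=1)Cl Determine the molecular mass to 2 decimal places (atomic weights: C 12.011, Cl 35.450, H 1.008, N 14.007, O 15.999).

145.54 g/mol

First, the molecular formula is C5H4ClNO2 (counting implicit H from valence).
  C: 5 × 12.011 = 60.055
  Cl: 1 × 35.450 = 35.450
  H: 4 × 1.008 = 4.032
  N: 1 × 14.007 = 14.007
  O: 2 × 15.999 = 31.998
Sum: 5×12.011 + 1×35.450 + 4×1.008 + 1×14.007 + 2×15.999 = 145.542 → 145.54 g/mol.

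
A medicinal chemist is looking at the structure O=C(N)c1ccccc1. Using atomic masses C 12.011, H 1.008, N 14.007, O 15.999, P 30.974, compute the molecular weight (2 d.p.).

First, the molecular formula is C7H7NO (counting implicit H from valence).
  C: 7 × 12.011 = 84.077
  H: 7 × 1.008 = 7.056
  N: 1 × 14.007 = 14.007
  O: 1 × 15.999 = 15.999
Sum: 7×12.011 + 7×1.008 + 1×14.007 + 1×15.999 = 121.139 → 121.14 g/mol.

121.14 g/mol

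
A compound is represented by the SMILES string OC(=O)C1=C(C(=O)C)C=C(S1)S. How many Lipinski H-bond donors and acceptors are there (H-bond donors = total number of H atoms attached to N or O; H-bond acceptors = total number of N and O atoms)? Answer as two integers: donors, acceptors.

1, 3

Donors: find every N or O and count the H atoms it carries.
  atom 1 (O): bond orders sum to 1 → 1 H
  atom 3 (O): bond orders sum to 2 → 0 H
  atom 7 (O): bond orders sum to 2 → 0 H
Lipinski HBD = 1.
Acceptors: N atoms = 0, O atoms = 3 → HBA = 3.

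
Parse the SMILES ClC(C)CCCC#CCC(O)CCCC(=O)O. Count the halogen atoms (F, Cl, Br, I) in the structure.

Halogen atoms appear at heavy-atom position 1 (1×Cl).
Other groups present: 1 alkyne, 1 carboxylic acid, 1 hydroxyl.
Halogen count: 1.

1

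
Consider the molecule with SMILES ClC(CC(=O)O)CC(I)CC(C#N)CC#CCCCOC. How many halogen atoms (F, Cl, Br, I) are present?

Halogen atoms appear at heavy-atom positions 1, 9 (1×Cl, 1×I).
Other groups present: 1 alkyne, 1 carboxylic acid, 1 ether, 1 nitrile.
Halogen count: 2.

2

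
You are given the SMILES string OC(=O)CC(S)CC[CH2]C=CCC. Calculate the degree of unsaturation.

2

Degree of unsaturation = (number of rings) + (number of π bonds).
Ring closures in the SMILES: 0.
π bonds: 2 double bonds (each 1 DoU) → 2 DoU from unsaturation.
Total DoU = 0 + 2 = 2.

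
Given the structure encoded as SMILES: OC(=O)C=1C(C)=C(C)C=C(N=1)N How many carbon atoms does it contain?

8

Count every carbon token in the SMILES (each C, including those in ring-closure positions and inside branches).
Carbon count: 8.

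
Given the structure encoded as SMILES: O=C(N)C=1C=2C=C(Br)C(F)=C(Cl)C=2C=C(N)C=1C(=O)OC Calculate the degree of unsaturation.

9

Degree of unsaturation = (number of rings) + (number of π bonds).
Ring closures in the SMILES: 2.
π bonds: 7 double bonds (each 1 DoU) → 7 DoU from unsaturation.
Total DoU = 2 + 7 = 9.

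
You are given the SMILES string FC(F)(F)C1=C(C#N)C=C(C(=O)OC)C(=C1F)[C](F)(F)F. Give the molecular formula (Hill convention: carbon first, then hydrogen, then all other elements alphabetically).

Walk through each heavy atom and fill implicit hydrogens from standard valence (C 4, N 3, O 2, S 2, halogen 1):
  atom 1: F (halogen, monovalent) → 0 H
  atom 2: C, bond orders sum to 4 (valence 4) → 0 H
  atom 3: F (halogen, monovalent) → 0 H
  atom 4: F (halogen, monovalent) → 0 H
  atom 5: C, bond orders sum to 4 (valence 4) → 0 H
  atom 6: C, bond orders sum to 4 (valence 4) → 0 H
  atom 7: C, bond orders sum to 4 (valence 4) → 0 H
  atom 8: N, bond orders sum to 3 (valence 3) → 0 H
  atom 9: C, bond orders sum to 3 (valence 4) → 1 H
  atom 10: C, bond orders sum to 4 (valence 4) → 0 H
  atom 11: C, bond orders sum to 4 (valence 4) → 0 H
  atom 12: O, bond orders sum to 2 (valence 2) → 0 H
  atom 13: O, bond orders sum to 2 (valence 2) → 0 H
  atom 14: C, bond orders sum to 1 (valence 4) → 3 H
  atom 15: C, bond orders sum to 4 (valence 4) → 0 H
  atom 16: C, bond orders sum to 4 (valence 4) → 0 H
  atom 17: F (halogen, monovalent) → 0 H
  atom 18: C with explicit H count 0
  atom 19: F (halogen, monovalent) → 0 H
  atom 20: F (halogen, monovalent) → 0 H
  atom 21: F (halogen, monovalent) → 0 H
Totals → C:11, H:4, F:7, N:1, O:2.

C11H4F7NO2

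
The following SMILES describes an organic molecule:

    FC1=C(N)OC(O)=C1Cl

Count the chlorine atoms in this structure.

Scan the SMILES for Cl atoms (remember two-letter symbols like Cl and Br are single atoms).
Chlorine count: 1.

1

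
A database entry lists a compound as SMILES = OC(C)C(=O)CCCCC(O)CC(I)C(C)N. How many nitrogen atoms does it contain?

Scan the SMILES for N atoms (remember two-letter symbols like Cl and Br are single atoms).
Nitrogen count: 1.

1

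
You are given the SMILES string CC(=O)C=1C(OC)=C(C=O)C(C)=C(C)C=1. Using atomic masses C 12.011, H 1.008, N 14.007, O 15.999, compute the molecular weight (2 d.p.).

206.24 g/mol

First, the molecular formula is C12H14O3 (counting implicit H from valence).
  C: 12 × 12.011 = 144.132
  H: 14 × 1.008 = 14.112
  O: 3 × 15.999 = 47.997
Sum: 12×12.011 + 14×1.008 + 3×15.999 = 206.241 → 206.24 g/mol.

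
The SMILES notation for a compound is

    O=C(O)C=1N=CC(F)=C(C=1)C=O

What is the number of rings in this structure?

1

In SMILES, each pair of matching ring-closure digits denotes one ring-closing bond; the number of such bonds equals the number of independent rings.
Ring-closure bonds here: 1.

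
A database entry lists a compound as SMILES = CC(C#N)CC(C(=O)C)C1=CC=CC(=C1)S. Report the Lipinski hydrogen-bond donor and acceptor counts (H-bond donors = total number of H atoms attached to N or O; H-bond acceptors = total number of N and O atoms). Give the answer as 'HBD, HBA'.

0, 2

Donors: find every N or O and count the H atoms it carries.
  atom 4 (N): bond orders sum to 3 → 0 H
  atom 8 (O): bond orders sum to 2 → 0 H
Lipinski HBD = 0.
Acceptors: N atoms = 1, O atoms = 1 → HBA = 2.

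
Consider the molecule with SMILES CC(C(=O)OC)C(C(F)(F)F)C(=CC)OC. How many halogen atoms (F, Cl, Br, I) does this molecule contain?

3

Halogen atoms appear at heavy-atom positions 9, 10, 11 (3×F).
Other groups present: 1 alkene, 1 ester, 1 ether.
Halogen count: 3.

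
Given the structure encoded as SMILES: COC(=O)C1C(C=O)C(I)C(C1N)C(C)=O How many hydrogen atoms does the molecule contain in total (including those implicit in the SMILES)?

14

Walk through each heavy atom and fill implicit hydrogens from standard valence (C 4, N 3, O 2, S 2, halogen 1):
  atom 1: C, bond orders sum to 1 (valence 4) → 3 H
  atom 2: O, bond orders sum to 2 (valence 2) → 0 H
  atom 3: C, bond orders sum to 4 (valence 4) → 0 H
  atom 4: O, bond orders sum to 2 (valence 2) → 0 H
  atom 5: C, bond orders sum to 3 (valence 4) → 1 H
  atom 6: C, bond orders sum to 3 (valence 4) → 1 H
  atom 7: C, bond orders sum to 3 (valence 4) → 1 H
  atom 8: O, bond orders sum to 2 (valence 2) → 0 H
  atom 9: C, bond orders sum to 3 (valence 4) → 1 H
  atom 10: I (halogen, monovalent) → 0 H
  atom 11: C, bond orders sum to 3 (valence 4) → 1 H
  atom 12: C, bond orders sum to 3 (valence 4) → 1 H
  atom 13: N, bond orders sum to 1 (valence 3) → 2 H
  atom 14: C, bond orders sum to 4 (valence 4) → 0 H
  atom 15: C, bond orders sum to 1 (valence 4) → 3 H
  atom 16: O, bond orders sum to 2 (valence 2) → 0 H
Total hydrogens: 14.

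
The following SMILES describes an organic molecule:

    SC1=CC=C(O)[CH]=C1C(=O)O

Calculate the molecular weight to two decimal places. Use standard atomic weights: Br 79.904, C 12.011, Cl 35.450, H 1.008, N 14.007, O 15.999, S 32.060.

First, the molecular formula is C7H6O3S (counting implicit H from valence).
  C: 7 × 12.011 = 84.077
  H: 6 × 1.008 = 6.048
  O: 3 × 15.999 = 47.997
  S: 1 × 32.060 = 32.060
Sum: 7×12.011 + 6×1.008 + 3×15.999 + 1×32.060 = 170.182 → 170.18 g/mol.

170.18 g/mol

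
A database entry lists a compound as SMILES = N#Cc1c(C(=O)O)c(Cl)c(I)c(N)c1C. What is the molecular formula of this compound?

C9H6ClIN2O2

Walk through each heavy atom and fill implicit hydrogens from standard valence (C 4, N 3, O 2, S 2, halogen 1); for lowercase aromatic atoms, an aromatic c carries 1 H when it has two neighbours and 0 H with three, and aromatic n carries 0 H:
  atom 1: N, bond orders sum to 3 (valence 3) → 0 H
  atom 2: C, bond orders sum to 4 (valence 4) → 0 H
  atom 3: aromatic c, 3 neighbours → 0 H
  atom 4: aromatic c, 3 neighbours → 0 H
  atom 5: C, bond orders sum to 4 (valence 4) → 0 H
  atom 6: O, bond orders sum to 2 (valence 2) → 0 H
  atom 7: O, bond orders sum to 1 (valence 2) → 1 H
  atom 8: aromatic c, 3 neighbours → 0 H
  atom 9: Cl (halogen, monovalent) → 0 H
  atom 10: aromatic c, 3 neighbours → 0 H
  atom 11: I (halogen, monovalent) → 0 H
  atom 12: aromatic c, 3 neighbours → 0 H
  atom 13: N, bond orders sum to 1 (valence 3) → 2 H
  atom 14: aromatic c, 3 neighbours → 0 H
  atom 15: C, bond orders sum to 1 (valence 4) → 3 H
Totals → C:9, H:6, Cl:1, I:1, N:2, O:2.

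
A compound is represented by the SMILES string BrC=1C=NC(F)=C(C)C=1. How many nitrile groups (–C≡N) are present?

Scan the SMILES for the nitrile motif — none present.

0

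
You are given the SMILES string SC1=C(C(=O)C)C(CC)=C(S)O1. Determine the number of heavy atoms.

12

Every atom symbol written in the SMILES (organic subset) is one heavy atom; implicit H are not written.
Heavy atoms by element → C:8, O:2, S:2.
Total: 12.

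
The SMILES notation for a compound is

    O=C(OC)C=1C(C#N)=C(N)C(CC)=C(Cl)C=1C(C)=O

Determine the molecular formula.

Walk through each heavy atom and fill implicit hydrogens from standard valence (C 4, N 3, O 2, S 2, halogen 1):
  atom 1: O, bond orders sum to 2 (valence 2) → 0 H
  atom 2: C, bond orders sum to 4 (valence 4) → 0 H
  atom 3: O, bond orders sum to 2 (valence 2) → 0 H
  atom 4: C, bond orders sum to 1 (valence 4) → 3 H
  atom 5: C, bond orders sum to 4 (valence 4) → 0 H
  atom 6: C, bond orders sum to 4 (valence 4) → 0 H
  atom 7: C, bond orders sum to 4 (valence 4) → 0 H
  atom 8: N, bond orders sum to 3 (valence 3) → 0 H
  atom 9: C, bond orders sum to 4 (valence 4) → 0 H
  atom 10: N, bond orders sum to 1 (valence 3) → 2 H
  atom 11: C, bond orders sum to 4 (valence 4) → 0 H
  atom 12: C, bond orders sum to 2 (valence 4) → 2 H
  atom 13: C, bond orders sum to 1 (valence 4) → 3 H
  atom 14: C, bond orders sum to 4 (valence 4) → 0 H
  atom 15: Cl (halogen, monovalent) → 0 H
  atom 16: C, bond orders sum to 4 (valence 4) → 0 H
  atom 17: C, bond orders sum to 4 (valence 4) → 0 H
  atom 18: C, bond orders sum to 1 (valence 4) → 3 H
  atom 19: O, bond orders sum to 2 (valence 2) → 0 H
Totals → C:13, H:13, Cl:1, N:2, O:3.

C13H13ClN2O3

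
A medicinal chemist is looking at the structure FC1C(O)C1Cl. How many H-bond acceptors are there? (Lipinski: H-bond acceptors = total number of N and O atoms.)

N atoms: 0; O atoms: 1.
Lipinski HBA = 0 + 1 = 1.

1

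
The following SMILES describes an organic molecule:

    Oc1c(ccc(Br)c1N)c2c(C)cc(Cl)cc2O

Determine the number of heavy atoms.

18

Every atom symbol written in the SMILES (organic subset) is one heavy atom; implicit H are not written.
Heavy atoms by element → Br:1, C:13, Cl:1, N:1, O:2.
Total: 18.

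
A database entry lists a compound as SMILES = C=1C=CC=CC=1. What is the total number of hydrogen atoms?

Walk through each heavy atom and fill implicit hydrogens from standard valence (C 4, N 3, O 2, S 2, halogen 1):
  atom 1: C, bond orders sum to 3 (valence 4) → 1 H
  atom 2: C, bond orders sum to 3 (valence 4) → 1 H
  atom 3: C, bond orders sum to 3 (valence 4) → 1 H
  atom 4: C, bond orders sum to 3 (valence 4) → 1 H
  atom 5: C, bond orders sum to 3 (valence 4) → 1 H
  atom 6: C, bond orders sum to 3 (valence 4) → 1 H
Total hydrogens: 6.

6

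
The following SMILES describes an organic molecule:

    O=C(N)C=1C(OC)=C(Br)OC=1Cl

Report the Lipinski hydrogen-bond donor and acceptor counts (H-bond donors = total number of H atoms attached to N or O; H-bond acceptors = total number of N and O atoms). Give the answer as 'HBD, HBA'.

2, 4

Donors: find every N or O and count the H atoms it carries.
  atom 1 (O): bond orders sum to 2 → 0 H
  atom 3 (N): bond orders sum to 1 → 2 H
  atom 6 (O): bond orders sum to 2 → 0 H
  atom 10 (O): bond orders sum to 2 → 0 H
Lipinski HBD = 2.
Acceptors: N atoms = 1, O atoms = 3 → HBA = 4.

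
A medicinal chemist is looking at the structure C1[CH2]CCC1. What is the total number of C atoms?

Count every carbon token in the SMILES (each C, including those in ring-closure positions and inside branches).
Carbon count: 5.

5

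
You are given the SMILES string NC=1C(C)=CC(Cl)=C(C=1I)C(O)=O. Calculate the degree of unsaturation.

5

Degree of unsaturation = (number of rings) + (number of π bonds).
Ring closures in the SMILES: 1.
π bonds: 4 double bonds (each 1 DoU) → 4 DoU from unsaturation.
Total DoU = 1 + 4 = 5.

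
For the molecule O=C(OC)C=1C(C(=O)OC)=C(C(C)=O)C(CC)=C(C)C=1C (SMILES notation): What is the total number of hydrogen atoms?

20

Walk through each heavy atom and fill implicit hydrogens from standard valence (C 4, N 3, O 2, S 2, halogen 1):
  atom 1: O, bond orders sum to 2 (valence 2) → 0 H
  atom 2: C, bond orders sum to 4 (valence 4) → 0 H
  atom 3: O, bond orders sum to 2 (valence 2) → 0 H
  atom 4: C, bond orders sum to 1 (valence 4) → 3 H
  atom 5: C, bond orders sum to 4 (valence 4) → 0 H
  atom 6: C, bond orders sum to 4 (valence 4) → 0 H
  atom 7: C, bond orders sum to 4 (valence 4) → 0 H
  atom 8: O, bond orders sum to 2 (valence 2) → 0 H
  atom 9: O, bond orders sum to 2 (valence 2) → 0 H
  atom 10: C, bond orders sum to 1 (valence 4) → 3 H
  atom 11: C, bond orders sum to 4 (valence 4) → 0 H
  atom 12: C, bond orders sum to 4 (valence 4) → 0 H
  atom 13: C, bond orders sum to 1 (valence 4) → 3 H
  atom 14: O, bond orders sum to 2 (valence 2) → 0 H
  atom 15: C, bond orders sum to 4 (valence 4) → 0 H
  atom 16: C, bond orders sum to 2 (valence 4) → 2 H
  atom 17: C, bond orders sum to 1 (valence 4) → 3 H
  atom 18: C, bond orders sum to 4 (valence 4) → 0 H
  atom 19: C, bond orders sum to 1 (valence 4) → 3 H
  atom 20: C, bond orders sum to 4 (valence 4) → 0 H
  atom 21: C, bond orders sum to 1 (valence 4) → 3 H
Total hydrogens: 20.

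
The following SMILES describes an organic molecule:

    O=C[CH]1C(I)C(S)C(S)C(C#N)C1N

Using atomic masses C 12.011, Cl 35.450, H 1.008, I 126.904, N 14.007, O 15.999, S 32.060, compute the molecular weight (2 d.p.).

342.21 g/mol

First, the molecular formula is C8H11IN2OS2 (counting implicit H from valence).
  C: 8 × 12.011 = 96.088
  H: 11 × 1.008 = 11.088
  I: 1 × 126.904 = 126.904
  N: 2 × 14.007 = 28.014
  O: 1 × 15.999 = 15.999
  S: 2 × 32.060 = 64.120
Sum: 8×12.011 + 11×1.008 + 1×126.904 + 2×14.007 + 1×15.999 + 2×32.060 = 342.213 → 342.21 g/mol.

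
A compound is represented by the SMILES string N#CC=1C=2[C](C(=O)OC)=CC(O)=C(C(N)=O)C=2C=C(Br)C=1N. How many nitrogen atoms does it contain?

Scan the SMILES for N atoms (remember two-letter symbols like Cl and Br are single atoms).
Nitrogen count: 3.

3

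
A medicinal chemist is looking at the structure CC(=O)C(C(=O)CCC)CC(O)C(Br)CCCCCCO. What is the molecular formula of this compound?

C16H29BrO4

Walk through each heavy atom and fill implicit hydrogens from standard valence (C 4, N 3, O 2, S 2, halogen 1):
  atom 1: C, bond orders sum to 1 (valence 4) → 3 H
  atom 2: C, bond orders sum to 4 (valence 4) → 0 H
  atom 3: O, bond orders sum to 2 (valence 2) → 0 H
  atom 4: C, bond orders sum to 3 (valence 4) → 1 H
  atom 5: C, bond orders sum to 4 (valence 4) → 0 H
  atom 6: O, bond orders sum to 2 (valence 2) → 0 H
  atom 7: C, bond orders sum to 2 (valence 4) → 2 H
  atom 8: C, bond orders sum to 2 (valence 4) → 2 H
  atom 9: C, bond orders sum to 1 (valence 4) → 3 H
  atom 10: C, bond orders sum to 2 (valence 4) → 2 H
  atom 11: C, bond orders sum to 3 (valence 4) → 1 H
  atom 12: O, bond orders sum to 1 (valence 2) → 1 H
  atom 13: C, bond orders sum to 3 (valence 4) → 1 H
  atom 14: Br (halogen, monovalent) → 0 H
  atom 15: C, bond orders sum to 2 (valence 4) → 2 H
  atom 16: C, bond orders sum to 2 (valence 4) → 2 H
  atom 17: C, bond orders sum to 2 (valence 4) → 2 H
  atom 18: C, bond orders sum to 2 (valence 4) → 2 H
  atom 19: C, bond orders sum to 2 (valence 4) → 2 H
  atom 20: C, bond orders sum to 2 (valence 4) → 2 H
  atom 21: O, bond orders sum to 1 (valence 2) → 1 H
Totals → C:16, H:29, Br:1, O:4.
In Hill order: C16H29BrO4.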